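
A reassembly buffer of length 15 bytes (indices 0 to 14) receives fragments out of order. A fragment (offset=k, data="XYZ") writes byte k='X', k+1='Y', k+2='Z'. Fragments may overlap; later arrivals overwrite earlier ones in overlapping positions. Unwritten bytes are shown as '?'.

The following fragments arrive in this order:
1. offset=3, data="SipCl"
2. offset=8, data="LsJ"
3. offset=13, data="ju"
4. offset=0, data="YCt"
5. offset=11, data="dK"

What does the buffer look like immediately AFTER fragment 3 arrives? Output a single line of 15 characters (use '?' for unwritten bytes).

Answer: ???SipClLsJ??ju

Derivation:
Fragment 1: offset=3 data="SipCl" -> buffer=???SipCl???????
Fragment 2: offset=8 data="LsJ" -> buffer=???SipClLsJ????
Fragment 3: offset=13 data="ju" -> buffer=???SipClLsJ??ju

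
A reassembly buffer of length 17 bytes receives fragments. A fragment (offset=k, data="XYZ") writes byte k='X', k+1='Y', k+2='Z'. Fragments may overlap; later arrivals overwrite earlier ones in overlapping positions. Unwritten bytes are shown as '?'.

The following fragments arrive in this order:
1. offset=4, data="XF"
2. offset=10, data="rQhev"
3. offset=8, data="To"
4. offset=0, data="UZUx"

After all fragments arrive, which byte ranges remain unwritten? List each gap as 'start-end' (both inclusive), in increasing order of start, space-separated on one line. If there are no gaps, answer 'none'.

Answer: 6-7 15-16

Derivation:
Fragment 1: offset=4 len=2
Fragment 2: offset=10 len=5
Fragment 3: offset=8 len=2
Fragment 4: offset=0 len=4
Gaps: 6-7 15-16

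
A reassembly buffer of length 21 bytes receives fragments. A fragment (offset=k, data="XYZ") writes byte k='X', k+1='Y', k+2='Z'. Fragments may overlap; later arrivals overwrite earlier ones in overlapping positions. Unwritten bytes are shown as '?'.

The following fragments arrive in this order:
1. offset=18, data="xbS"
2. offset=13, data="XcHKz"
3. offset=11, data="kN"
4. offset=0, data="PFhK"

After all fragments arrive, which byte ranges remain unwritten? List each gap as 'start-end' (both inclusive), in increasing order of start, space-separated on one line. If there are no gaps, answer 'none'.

Answer: 4-10

Derivation:
Fragment 1: offset=18 len=3
Fragment 2: offset=13 len=5
Fragment 3: offset=11 len=2
Fragment 4: offset=0 len=4
Gaps: 4-10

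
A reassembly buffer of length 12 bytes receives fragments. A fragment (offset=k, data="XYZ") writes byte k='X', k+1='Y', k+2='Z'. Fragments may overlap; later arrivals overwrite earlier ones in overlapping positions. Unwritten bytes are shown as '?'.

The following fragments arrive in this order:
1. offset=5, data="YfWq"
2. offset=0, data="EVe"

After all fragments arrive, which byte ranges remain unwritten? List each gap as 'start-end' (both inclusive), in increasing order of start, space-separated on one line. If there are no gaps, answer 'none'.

Fragment 1: offset=5 len=4
Fragment 2: offset=0 len=3
Gaps: 3-4 9-11

Answer: 3-4 9-11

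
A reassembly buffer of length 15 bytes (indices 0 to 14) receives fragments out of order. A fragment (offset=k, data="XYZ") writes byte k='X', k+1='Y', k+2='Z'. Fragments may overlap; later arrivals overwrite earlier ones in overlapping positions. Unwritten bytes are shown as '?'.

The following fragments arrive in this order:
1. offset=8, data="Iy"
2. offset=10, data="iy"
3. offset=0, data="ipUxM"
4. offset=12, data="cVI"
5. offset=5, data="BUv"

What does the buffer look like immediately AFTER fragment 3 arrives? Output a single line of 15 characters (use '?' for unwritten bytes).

Answer: ipUxM???Iyiy???

Derivation:
Fragment 1: offset=8 data="Iy" -> buffer=????????Iy?????
Fragment 2: offset=10 data="iy" -> buffer=????????Iyiy???
Fragment 3: offset=0 data="ipUxM" -> buffer=ipUxM???Iyiy???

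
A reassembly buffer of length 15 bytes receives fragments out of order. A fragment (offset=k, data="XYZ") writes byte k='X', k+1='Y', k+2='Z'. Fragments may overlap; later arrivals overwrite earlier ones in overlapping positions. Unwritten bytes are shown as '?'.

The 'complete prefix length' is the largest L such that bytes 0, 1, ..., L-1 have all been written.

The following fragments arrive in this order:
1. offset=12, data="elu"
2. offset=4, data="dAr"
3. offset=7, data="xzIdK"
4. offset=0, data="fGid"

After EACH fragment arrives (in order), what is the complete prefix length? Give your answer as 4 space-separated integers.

Fragment 1: offset=12 data="elu" -> buffer=????????????elu -> prefix_len=0
Fragment 2: offset=4 data="dAr" -> buffer=????dAr?????elu -> prefix_len=0
Fragment 3: offset=7 data="xzIdK" -> buffer=????dArxzIdKelu -> prefix_len=0
Fragment 4: offset=0 data="fGid" -> buffer=fGiddArxzIdKelu -> prefix_len=15

Answer: 0 0 0 15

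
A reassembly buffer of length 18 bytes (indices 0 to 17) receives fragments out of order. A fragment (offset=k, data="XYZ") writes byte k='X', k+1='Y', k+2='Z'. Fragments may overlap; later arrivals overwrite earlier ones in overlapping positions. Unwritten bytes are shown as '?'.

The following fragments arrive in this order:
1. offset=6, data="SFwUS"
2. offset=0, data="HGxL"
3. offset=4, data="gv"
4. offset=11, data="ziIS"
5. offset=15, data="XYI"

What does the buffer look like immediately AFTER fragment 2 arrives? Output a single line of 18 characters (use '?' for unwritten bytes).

Fragment 1: offset=6 data="SFwUS" -> buffer=??????SFwUS???????
Fragment 2: offset=0 data="HGxL" -> buffer=HGxL??SFwUS???????

Answer: HGxL??SFwUS???????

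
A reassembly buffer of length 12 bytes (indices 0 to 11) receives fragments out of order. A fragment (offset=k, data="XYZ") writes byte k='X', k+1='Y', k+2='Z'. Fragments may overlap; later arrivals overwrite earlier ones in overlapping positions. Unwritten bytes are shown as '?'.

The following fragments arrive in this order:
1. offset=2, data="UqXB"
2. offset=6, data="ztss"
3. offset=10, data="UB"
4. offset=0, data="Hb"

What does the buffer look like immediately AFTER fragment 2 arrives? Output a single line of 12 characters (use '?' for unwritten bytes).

Fragment 1: offset=2 data="UqXB" -> buffer=??UqXB??????
Fragment 2: offset=6 data="ztss" -> buffer=??UqXBztss??

Answer: ??UqXBztss??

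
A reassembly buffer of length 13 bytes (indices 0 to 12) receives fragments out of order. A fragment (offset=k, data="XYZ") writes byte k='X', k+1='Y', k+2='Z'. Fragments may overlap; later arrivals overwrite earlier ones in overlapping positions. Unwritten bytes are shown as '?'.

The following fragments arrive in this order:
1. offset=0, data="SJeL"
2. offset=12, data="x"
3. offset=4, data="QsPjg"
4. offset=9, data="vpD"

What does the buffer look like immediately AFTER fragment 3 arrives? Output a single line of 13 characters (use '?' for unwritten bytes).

Answer: SJeLQsPjg???x

Derivation:
Fragment 1: offset=0 data="SJeL" -> buffer=SJeL?????????
Fragment 2: offset=12 data="x" -> buffer=SJeL????????x
Fragment 3: offset=4 data="QsPjg" -> buffer=SJeLQsPjg???x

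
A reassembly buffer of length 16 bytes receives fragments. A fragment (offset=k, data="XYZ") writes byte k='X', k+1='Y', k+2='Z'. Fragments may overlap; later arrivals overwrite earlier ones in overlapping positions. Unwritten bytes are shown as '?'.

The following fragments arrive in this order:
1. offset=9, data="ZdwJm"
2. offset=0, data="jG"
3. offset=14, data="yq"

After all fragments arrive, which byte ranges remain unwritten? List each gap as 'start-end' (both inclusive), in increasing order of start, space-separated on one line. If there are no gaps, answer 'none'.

Answer: 2-8

Derivation:
Fragment 1: offset=9 len=5
Fragment 2: offset=0 len=2
Fragment 3: offset=14 len=2
Gaps: 2-8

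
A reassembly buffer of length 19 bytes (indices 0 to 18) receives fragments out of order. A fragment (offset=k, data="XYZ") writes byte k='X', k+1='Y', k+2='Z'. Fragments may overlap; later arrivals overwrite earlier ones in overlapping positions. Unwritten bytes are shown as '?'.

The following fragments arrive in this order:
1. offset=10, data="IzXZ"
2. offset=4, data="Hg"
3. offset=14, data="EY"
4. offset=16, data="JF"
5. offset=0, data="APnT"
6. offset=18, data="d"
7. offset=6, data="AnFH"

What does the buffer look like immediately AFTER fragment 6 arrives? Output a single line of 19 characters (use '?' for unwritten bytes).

Fragment 1: offset=10 data="IzXZ" -> buffer=??????????IzXZ?????
Fragment 2: offset=4 data="Hg" -> buffer=????Hg????IzXZ?????
Fragment 3: offset=14 data="EY" -> buffer=????Hg????IzXZEY???
Fragment 4: offset=16 data="JF" -> buffer=????Hg????IzXZEYJF?
Fragment 5: offset=0 data="APnT" -> buffer=APnTHg????IzXZEYJF?
Fragment 6: offset=18 data="d" -> buffer=APnTHg????IzXZEYJFd

Answer: APnTHg????IzXZEYJFd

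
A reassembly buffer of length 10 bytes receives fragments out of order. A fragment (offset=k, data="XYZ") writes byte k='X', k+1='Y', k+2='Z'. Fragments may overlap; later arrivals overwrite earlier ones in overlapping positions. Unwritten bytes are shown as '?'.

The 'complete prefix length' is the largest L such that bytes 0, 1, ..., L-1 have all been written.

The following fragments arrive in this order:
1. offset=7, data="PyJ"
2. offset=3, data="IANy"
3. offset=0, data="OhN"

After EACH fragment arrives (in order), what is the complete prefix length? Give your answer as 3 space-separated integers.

Answer: 0 0 10

Derivation:
Fragment 1: offset=7 data="PyJ" -> buffer=???????PyJ -> prefix_len=0
Fragment 2: offset=3 data="IANy" -> buffer=???IANyPyJ -> prefix_len=0
Fragment 3: offset=0 data="OhN" -> buffer=OhNIANyPyJ -> prefix_len=10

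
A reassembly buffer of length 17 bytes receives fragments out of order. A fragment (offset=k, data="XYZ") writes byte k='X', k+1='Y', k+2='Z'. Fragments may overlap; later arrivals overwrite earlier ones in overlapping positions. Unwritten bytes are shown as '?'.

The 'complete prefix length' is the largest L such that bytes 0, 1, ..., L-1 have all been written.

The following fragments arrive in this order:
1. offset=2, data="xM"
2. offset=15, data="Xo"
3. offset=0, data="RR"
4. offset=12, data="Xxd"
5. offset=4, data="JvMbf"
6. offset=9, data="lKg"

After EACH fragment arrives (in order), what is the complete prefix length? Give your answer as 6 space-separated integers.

Fragment 1: offset=2 data="xM" -> buffer=??xM????????????? -> prefix_len=0
Fragment 2: offset=15 data="Xo" -> buffer=??xM???????????Xo -> prefix_len=0
Fragment 3: offset=0 data="RR" -> buffer=RRxM???????????Xo -> prefix_len=4
Fragment 4: offset=12 data="Xxd" -> buffer=RRxM????????XxdXo -> prefix_len=4
Fragment 5: offset=4 data="JvMbf" -> buffer=RRxMJvMbf???XxdXo -> prefix_len=9
Fragment 6: offset=9 data="lKg" -> buffer=RRxMJvMbflKgXxdXo -> prefix_len=17

Answer: 0 0 4 4 9 17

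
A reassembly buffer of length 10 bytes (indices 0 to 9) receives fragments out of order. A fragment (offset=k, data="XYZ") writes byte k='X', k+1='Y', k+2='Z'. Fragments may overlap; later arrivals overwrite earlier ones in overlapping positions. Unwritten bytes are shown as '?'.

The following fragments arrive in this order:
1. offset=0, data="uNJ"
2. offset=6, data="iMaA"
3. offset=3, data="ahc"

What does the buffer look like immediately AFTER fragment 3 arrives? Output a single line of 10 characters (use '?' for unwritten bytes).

Fragment 1: offset=0 data="uNJ" -> buffer=uNJ???????
Fragment 2: offset=6 data="iMaA" -> buffer=uNJ???iMaA
Fragment 3: offset=3 data="ahc" -> buffer=uNJahciMaA

Answer: uNJahciMaA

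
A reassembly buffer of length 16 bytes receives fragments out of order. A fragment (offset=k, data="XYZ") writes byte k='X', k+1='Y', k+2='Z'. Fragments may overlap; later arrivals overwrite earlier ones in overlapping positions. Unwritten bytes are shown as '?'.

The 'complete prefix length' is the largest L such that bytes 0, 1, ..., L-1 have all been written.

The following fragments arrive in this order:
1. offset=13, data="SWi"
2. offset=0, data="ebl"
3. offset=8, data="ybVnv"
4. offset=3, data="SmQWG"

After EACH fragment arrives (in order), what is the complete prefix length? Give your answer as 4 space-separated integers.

Fragment 1: offset=13 data="SWi" -> buffer=?????????????SWi -> prefix_len=0
Fragment 2: offset=0 data="ebl" -> buffer=ebl??????????SWi -> prefix_len=3
Fragment 3: offset=8 data="ybVnv" -> buffer=ebl?????ybVnvSWi -> prefix_len=3
Fragment 4: offset=3 data="SmQWG" -> buffer=eblSmQWGybVnvSWi -> prefix_len=16

Answer: 0 3 3 16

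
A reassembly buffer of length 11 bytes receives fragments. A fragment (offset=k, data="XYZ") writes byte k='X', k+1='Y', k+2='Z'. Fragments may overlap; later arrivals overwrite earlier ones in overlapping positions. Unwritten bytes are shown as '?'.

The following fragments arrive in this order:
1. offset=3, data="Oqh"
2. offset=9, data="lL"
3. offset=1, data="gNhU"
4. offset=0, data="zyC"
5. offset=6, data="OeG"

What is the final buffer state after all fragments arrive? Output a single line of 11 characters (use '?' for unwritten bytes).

Fragment 1: offset=3 data="Oqh" -> buffer=???Oqh?????
Fragment 2: offset=9 data="lL" -> buffer=???Oqh???lL
Fragment 3: offset=1 data="gNhU" -> buffer=?gNhUh???lL
Fragment 4: offset=0 data="zyC" -> buffer=zyChUh???lL
Fragment 5: offset=6 data="OeG" -> buffer=zyChUhOeGlL

Answer: zyChUhOeGlL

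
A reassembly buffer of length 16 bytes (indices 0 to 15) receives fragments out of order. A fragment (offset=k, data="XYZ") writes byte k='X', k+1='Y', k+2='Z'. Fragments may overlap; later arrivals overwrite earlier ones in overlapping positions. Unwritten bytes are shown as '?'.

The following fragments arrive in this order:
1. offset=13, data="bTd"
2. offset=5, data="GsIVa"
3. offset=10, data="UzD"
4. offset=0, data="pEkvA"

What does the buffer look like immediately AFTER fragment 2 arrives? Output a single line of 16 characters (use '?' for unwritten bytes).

Answer: ?????GsIVa???bTd

Derivation:
Fragment 1: offset=13 data="bTd" -> buffer=?????????????bTd
Fragment 2: offset=5 data="GsIVa" -> buffer=?????GsIVa???bTd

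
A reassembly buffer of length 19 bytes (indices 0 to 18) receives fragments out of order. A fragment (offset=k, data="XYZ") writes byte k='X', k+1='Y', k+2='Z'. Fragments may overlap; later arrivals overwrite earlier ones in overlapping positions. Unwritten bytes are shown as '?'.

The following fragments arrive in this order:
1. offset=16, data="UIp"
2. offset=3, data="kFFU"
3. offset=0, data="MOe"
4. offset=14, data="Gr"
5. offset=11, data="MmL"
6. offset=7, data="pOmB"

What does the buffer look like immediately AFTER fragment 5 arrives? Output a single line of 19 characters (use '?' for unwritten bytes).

Fragment 1: offset=16 data="UIp" -> buffer=????????????????UIp
Fragment 2: offset=3 data="kFFU" -> buffer=???kFFU?????????UIp
Fragment 3: offset=0 data="MOe" -> buffer=MOekFFU?????????UIp
Fragment 4: offset=14 data="Gr" -> buffer=MOekFFU???????GrUIp
Fragment 5: offset=11 data="MmL" -> buffer=MOekFFU????MmLGrUIp

Answer: MOekFFU????MmLGrUIp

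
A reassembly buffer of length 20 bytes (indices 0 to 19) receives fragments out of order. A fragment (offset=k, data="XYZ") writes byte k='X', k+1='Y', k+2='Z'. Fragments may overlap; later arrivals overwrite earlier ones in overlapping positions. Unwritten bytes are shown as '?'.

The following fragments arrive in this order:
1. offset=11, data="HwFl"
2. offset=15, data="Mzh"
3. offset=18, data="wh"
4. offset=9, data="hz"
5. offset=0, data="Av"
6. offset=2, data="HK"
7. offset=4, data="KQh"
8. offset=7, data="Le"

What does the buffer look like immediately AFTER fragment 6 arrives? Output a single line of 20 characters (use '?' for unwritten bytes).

Answer: AvHK?????hzHwFlMzhwh

Derivation:
Fragment 1: offset=11 data="HwFl" -> buffer=???????????HwFl?????
Fragment 2: offset=15 data="Mzh" -> buffer=???????????HwFlMzh??
Fragment 3: offset=18 data="wh" -> buffer=???????????HwFlMzhwh
Fragment 4: offset=9 data="hz" -> buffer=?????????hzHwFlMzhwh
Fragment 5: offset=0 data="Av" -> buffer=Av???????hzHwFlMzhwh
Fragment 6: offset=2 data="HK" -> buffer=AvHK?????hzHwFlMzhwh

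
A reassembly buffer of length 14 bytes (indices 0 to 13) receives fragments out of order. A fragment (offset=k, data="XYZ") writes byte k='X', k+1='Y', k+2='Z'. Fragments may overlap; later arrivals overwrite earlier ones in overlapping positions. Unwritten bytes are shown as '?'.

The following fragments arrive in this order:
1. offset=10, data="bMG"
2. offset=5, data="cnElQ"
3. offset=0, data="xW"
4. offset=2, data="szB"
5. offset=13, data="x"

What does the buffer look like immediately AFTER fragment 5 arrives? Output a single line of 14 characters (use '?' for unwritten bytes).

Fragment 1: offset=10 data="bMG" -> buffer=??????????bMG?
Fragment 2: offset=5 data="cnElQ" -> buffer=?????cnElQbMG?
Fragment 3: offset=0 data="xW" -> buffer=xW???cnElQbMG?
Fragment 4: offset=2 data="szB" -> buffer=xWszBcnElQbMG?
Fragment 5: offset=13 data="x" -> buffer=xWszBcnElQbMGx

Answer: xWszBcnElQbMGx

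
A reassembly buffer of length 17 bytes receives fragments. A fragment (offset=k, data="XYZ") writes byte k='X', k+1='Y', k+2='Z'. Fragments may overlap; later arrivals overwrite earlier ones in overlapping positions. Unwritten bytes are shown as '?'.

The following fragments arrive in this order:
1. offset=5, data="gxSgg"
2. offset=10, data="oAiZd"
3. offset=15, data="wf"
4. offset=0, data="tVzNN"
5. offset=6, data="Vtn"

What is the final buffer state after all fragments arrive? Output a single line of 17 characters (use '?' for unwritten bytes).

Fragment 1: offset=5 data="gxSgg" -> buffer=?????gxSgg???????
Fragment 2: offset=10 data="oAiZd" -> buffer=?????gxSggoAiZd??
Fragment 3: offset=15 data="wf" -> buffer=?????gxSggoAiZdwf
Fragment 4: offset=0 data="tVzNN" -> buffer=tVzNNgxSggoAiZdwf
Fragment 5: offset=6 data="Vtn" -> buffer=tVzNNgVtngoAiZdwf

Answer: tVzNNgVtngoAiZdwf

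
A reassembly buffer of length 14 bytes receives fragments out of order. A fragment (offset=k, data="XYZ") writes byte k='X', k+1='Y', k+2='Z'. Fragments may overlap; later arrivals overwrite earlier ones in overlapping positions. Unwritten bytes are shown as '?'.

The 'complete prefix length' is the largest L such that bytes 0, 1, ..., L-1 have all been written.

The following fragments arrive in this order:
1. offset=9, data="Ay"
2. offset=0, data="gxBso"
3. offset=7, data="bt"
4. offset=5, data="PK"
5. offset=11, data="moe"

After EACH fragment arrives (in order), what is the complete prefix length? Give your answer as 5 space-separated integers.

Fragment 1: offset=9 data="Ay" -> buffer=?????????Ay??? -> prefix_len=0
Fragment 2: offset=0 data="gxBso" -> buffer=gxBso????Ay??? -> prefix_len=5
Fragment 3: offset=7 data="bt" -> buffer=gxBso??btAy??? -> prefix_len=5
Fragment 4: offset=5 data="PK" -> buffer=gxBsoPKbtAy??? -> prefix_len=11
Fragment 5: offset=11 data="moe" -> buffer=gxBsoPKbtAymoe -> prefix_len=14

Answer: 0 5 5 11 14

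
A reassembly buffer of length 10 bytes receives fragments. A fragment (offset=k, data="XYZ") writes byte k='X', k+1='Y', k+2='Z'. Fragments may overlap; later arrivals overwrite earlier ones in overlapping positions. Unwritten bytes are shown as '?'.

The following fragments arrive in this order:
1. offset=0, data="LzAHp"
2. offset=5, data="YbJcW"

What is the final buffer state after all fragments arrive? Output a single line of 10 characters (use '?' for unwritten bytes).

Fragment 1: offset=0 data="LzAHp" -> buffer=LzAHp?????
Fragment 2: offset=5 data="YbJcW" -> buffer=LzAHpYbJcW

Answer: LzAHpYbJcW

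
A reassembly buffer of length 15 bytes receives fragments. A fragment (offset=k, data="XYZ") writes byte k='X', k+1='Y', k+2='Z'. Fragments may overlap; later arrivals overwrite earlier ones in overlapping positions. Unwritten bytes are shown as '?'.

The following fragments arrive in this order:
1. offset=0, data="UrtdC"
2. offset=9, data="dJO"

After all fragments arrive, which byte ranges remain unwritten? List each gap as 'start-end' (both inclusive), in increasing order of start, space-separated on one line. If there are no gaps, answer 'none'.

Answer: 5-8 12-14

Derivation:
Fragment 1: offset=0 len=5
Fragment 2: offset=9 len=3
Gaps: 5-8 12-14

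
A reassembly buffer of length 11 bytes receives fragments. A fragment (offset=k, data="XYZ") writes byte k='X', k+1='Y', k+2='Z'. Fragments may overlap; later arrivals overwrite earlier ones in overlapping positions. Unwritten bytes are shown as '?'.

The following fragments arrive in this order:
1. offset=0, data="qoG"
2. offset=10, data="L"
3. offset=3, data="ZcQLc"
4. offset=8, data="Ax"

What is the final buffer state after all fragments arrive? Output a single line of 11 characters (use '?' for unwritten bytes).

Answer: qoGZcQLcAxL

Derivation:
Fragment 1: offset=0 data="qoG" -> buffer=qoG????????
Fragment 2: offset=10 data="L" -> buffer=qoG???????L
Fragment 3: offset=3 data="ZcQLc" -> buffer=qoGZcQLc??L
Fragment 4: offset=8 data="Ax" -> buffer=qoGZcQLcAxL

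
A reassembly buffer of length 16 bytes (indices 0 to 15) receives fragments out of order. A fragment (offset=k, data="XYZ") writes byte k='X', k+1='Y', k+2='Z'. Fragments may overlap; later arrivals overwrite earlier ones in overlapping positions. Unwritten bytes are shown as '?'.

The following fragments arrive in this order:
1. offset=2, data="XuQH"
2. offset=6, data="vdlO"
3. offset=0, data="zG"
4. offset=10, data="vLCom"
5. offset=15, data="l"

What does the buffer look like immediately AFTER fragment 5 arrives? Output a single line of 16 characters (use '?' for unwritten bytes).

Answer: zGXuQHvdlOvLComl

Derivation:
Fragment 1: offset=2 data="XuQH" -> buffer=??XuQH??????????
Fragment 2: offset=6 data="vdlO" -> buffer=??XuQHvdlO??????
Fragment 3: offset=0 data="zG" -> buffer=zGXuQHvdlO??????
Fragment 4: offset=10 data="vLCom" -> buffer=zGXuQHvdlOvLCom?
Fragment 5: offset=15 data="l" -> buffer=zGXuQHvdlOvLComl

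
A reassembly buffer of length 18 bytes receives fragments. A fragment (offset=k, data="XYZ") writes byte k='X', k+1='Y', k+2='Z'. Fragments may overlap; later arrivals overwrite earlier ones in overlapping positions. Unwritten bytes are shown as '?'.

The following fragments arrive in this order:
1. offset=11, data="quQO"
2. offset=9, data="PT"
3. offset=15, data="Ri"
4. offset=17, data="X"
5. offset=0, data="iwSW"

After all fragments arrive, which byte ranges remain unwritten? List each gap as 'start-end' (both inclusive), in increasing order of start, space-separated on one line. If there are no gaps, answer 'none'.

Answer: 4-8

Derivation:
Fragment 1: offset=11 len=4
Fragment 2: offset=9 len=2
Fragment 3: offset=15 len=2
Fragment 4: offset=17 len=1
Fragment 5: offset=0 len=4
Gaps: 4-8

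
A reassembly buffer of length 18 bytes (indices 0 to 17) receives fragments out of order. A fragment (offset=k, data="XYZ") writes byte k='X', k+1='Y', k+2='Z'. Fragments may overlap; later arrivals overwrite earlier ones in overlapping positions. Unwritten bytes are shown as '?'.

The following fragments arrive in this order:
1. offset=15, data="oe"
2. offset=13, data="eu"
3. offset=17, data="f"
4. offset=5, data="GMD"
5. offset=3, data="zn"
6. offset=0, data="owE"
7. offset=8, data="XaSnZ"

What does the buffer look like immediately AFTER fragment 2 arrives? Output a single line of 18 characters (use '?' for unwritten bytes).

Answer: ?????????????euoe?

Derivation:
Fragment 1: offset=15 data="oe" -> buffer=???????????????oe?
Fragment 2: offset=13 data="eu" -> buffer=?????????????euoe?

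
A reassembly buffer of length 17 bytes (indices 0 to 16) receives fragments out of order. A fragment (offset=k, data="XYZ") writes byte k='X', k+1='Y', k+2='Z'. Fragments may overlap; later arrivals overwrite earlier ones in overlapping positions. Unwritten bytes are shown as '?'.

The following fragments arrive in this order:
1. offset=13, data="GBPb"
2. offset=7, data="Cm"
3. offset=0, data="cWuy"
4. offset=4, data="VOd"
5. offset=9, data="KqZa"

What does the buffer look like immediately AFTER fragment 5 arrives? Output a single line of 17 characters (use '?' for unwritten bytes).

Fragment 1: offset=13 data="GBPb" -> buffer=?????????????GBPb
Fragment 2: offset=7 data="Cm" -> buffer=???????Cm????GBPb
Fragment 3: offset=0 data="cWuy" -> buffer=cWuy???Cm????GBPb
Fragment 4: offset=4 data="VOd" -> buffer=cWuyVOdCm????GBPb
Fragment 5: offset=9 data="KqZa" -> buffer=cWuyVOdCmKqZaGBPb

Answer: cWuyVOdCmKqZaGBPb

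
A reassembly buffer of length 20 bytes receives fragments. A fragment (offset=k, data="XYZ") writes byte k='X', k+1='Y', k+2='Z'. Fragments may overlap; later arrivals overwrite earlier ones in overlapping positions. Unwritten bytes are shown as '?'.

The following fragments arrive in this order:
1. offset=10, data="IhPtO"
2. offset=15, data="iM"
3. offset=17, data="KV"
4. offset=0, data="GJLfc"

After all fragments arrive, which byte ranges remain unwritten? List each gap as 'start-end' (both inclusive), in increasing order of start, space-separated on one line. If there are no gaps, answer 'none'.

Answer: 5-9 19-19

Derivation:
Fragment 1: offset=10 len=5
Fragment 2: offset=15 len=2
Fragment 3: offset=17 len=2
Fragment 4: offset=0 len=5
Gaps: 5-9 19-19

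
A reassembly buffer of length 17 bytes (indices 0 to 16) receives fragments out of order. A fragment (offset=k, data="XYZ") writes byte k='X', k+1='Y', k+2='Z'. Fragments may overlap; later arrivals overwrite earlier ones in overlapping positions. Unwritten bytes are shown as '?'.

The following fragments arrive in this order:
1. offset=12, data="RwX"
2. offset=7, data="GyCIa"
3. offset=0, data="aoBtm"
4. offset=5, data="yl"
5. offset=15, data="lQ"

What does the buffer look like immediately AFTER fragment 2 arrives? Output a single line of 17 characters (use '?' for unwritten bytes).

Fragment 1: offset=12 data="RwX" -> buffer=????????????RwX??
Fragment 2: offset=7 data="GyCIa" -> buffer=???????GyCIaRwX??

Answer: ???????GyCIaRwX??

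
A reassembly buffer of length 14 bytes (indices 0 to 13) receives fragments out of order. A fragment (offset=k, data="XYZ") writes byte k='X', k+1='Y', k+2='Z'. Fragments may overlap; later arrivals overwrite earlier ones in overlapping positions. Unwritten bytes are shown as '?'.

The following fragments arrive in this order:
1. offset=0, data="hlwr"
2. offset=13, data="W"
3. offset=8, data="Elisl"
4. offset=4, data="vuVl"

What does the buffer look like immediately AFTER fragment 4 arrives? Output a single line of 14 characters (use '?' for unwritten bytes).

Answer: hlwrvuVlElislW

Derivation:
Fragment 1: offset=0 data="hlwr" -> buffer=hlwr??????????
Fragment 2: offset=13 data="W" -> buffer=hlwr?????????W
Fragment 3: offset=8 data="Elisl" -> buffer=hlwr????ElislW
Fragment 4: offset=4 data="vuVl" -> buffer=hlwrvuVlElislW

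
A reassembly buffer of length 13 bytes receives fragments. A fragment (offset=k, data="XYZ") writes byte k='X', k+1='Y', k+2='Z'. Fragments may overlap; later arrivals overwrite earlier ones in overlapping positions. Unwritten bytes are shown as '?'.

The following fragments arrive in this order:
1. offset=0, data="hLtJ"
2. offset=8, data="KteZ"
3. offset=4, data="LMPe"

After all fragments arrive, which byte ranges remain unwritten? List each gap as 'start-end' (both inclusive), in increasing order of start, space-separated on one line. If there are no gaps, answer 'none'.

Answer: 12-12

Derivation:
Fragment 1: offset=0 len=4
Fragment 2: offset=8 len=4
Fragment 3: offset=4 len=4
Gaps: 12-12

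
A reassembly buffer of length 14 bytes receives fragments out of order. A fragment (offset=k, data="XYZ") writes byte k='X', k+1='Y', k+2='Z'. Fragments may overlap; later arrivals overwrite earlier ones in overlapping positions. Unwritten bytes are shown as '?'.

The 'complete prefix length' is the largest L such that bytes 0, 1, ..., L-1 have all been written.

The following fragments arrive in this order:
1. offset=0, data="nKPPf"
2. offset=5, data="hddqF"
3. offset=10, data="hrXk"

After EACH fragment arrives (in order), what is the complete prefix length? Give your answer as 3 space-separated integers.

Answer: 5 10 14

Derivation:
Fragment 1: offset=0 data="nKPPf" -> buffer=nKPPf????????? -> prefix_len=5
Fragment 2: offset=5 data="hddqF" -> buffer=nKPPfhddqF???? -> prefix_len=10
Fragment 3: offset=10 data="hrXk" -> buffer=nKPPfhddqFhrXk -> prefix_len=14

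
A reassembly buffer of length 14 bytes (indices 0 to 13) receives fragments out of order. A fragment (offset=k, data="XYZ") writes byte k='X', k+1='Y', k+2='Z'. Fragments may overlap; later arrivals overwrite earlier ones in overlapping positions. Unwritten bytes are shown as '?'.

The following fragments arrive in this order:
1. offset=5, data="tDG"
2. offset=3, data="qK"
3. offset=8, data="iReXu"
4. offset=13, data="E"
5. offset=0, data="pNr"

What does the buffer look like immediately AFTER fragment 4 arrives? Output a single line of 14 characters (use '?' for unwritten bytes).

Fragment 1: offset=5 data="tDG" -> buffer=?????tDG??????
Fragment 2: offset=3 data="qK" -> buffer=???qKtDG??????
Fragment 3: offset=8 data="iReXu" -> buffer=???qKtDGiReXu?
Fragment 4: offset=13 data="E" -> buffer=???qKtDGiReXuE

Answer: ???qKtDGiReXuE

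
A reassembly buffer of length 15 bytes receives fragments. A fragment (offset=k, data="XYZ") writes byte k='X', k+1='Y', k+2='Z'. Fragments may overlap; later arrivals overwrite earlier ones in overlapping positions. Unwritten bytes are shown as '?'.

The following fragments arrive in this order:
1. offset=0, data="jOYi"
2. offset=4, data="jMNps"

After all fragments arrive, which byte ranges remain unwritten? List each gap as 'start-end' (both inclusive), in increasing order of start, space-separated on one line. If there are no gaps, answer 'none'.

Answer: 9-14

Derivation:
Fragment 1: offset=0 len=4
Fragment 2: offset=4 len=5
Gaps: 9-14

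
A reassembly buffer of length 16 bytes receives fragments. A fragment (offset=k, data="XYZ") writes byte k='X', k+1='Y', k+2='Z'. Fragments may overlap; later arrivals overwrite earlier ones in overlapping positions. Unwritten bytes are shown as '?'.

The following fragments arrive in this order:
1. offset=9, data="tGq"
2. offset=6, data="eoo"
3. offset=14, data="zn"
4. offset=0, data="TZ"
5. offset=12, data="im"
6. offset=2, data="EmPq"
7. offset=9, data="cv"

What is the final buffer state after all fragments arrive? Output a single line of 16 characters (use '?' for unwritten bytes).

Fragment 1: offset=9 data="tGq" -> buffer=?????????tGq????
Fragment 2: offset=6 data="eoo" -> buffer=??????eootGq????
Fragment 3: offset=14 data="zn" -> buffer=??????eootGq??zn
Fragment 4: offset=0 data="TZ" -> buffer=TZ????eootGq??zn
Fragment 5: offset=12 data="im" -> buffer=TZ????eootGqimzn
Fragment 6: offset=2 data="EmPq" -> buffer=TZEmPqeootGqimzn
Fragment 7: offset=9 data="cv" -> buffer=TZEmPqeoocvqimzn

Answer: TZEmPqeoocvqimzn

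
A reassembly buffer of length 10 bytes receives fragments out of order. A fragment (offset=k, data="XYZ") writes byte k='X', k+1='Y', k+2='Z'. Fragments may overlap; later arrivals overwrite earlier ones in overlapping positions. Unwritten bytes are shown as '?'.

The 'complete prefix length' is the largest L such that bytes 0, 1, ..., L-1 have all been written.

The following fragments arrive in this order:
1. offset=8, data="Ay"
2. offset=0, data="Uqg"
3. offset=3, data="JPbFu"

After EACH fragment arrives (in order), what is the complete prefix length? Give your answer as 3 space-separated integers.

Fragment 1: offset=8 data="Ay" -> buffer=????????Ay -> prefix_len=0
Fragment 2: offset=0 data="Uqg" -> buffer=Uqg?????Ay -> prefix_len=3
Fragment 3: offset=3 data="JPbFu" -> buffer=UqgJPbFuAy -> prefix_len=10

Answer: 0 3 10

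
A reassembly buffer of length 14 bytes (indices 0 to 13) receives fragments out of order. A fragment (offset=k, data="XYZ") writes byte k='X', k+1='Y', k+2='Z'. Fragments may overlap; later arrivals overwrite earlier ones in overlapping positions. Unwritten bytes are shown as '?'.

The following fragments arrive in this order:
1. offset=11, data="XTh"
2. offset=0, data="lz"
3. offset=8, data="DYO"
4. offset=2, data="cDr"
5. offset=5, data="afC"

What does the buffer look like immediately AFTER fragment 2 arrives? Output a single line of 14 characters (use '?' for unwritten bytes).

Answer: lz?????????XTh

Derivation:
Fragment 1: offset=11 data="XTh" -> buffer=???????????XTh
Fragment 2: offset=0 data="lz" -> buffer=lz?????????XTh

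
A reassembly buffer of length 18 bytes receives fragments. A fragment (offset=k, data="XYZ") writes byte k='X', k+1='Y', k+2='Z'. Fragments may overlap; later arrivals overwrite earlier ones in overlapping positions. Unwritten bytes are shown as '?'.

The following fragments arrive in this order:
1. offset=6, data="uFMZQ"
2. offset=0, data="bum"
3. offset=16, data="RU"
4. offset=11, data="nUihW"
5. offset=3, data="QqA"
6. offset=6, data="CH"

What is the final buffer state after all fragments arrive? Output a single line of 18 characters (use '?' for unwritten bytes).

Answer: bumQqACHMZQnUihWRU

Derivation:
Fragment 1: offset=6 data="uFMZQ" -> buffer=??????uFMZQ???????
Fragment 2: offset=0 data="bum" -> buffer=bum???uFMZQ???????
Fragment 3: offset=16 data="RU" -> buffer=bum???uFMZQ?????RU
Fragment 4: offset=11 data="nUihW" -> buffer=bum???uFMZQnUihWRU
Fragment 5: offset=3 data="QqA" -> buffer=bumQqAuFMZQnUihWRU
Fragment 6: offset=6 data="CH" -> buffer=bumQqACHMZQnUihWRU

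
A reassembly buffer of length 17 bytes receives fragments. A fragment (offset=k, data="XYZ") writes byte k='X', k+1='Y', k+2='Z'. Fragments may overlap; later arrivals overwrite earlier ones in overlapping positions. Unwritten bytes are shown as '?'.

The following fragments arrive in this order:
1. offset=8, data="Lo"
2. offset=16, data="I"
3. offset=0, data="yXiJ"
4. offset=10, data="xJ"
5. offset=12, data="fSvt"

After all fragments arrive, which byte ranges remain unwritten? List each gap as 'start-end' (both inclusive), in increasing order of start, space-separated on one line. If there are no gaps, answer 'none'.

Fragment 1: offset=8 len=2
Fragment 2: offset=16 len=1
Fragment 3: offset=0 len=4
Fragment 4: offset=10 len=2
Fragment 5: offset=12 len=4
Gaps: 4-7

Answer: 4-7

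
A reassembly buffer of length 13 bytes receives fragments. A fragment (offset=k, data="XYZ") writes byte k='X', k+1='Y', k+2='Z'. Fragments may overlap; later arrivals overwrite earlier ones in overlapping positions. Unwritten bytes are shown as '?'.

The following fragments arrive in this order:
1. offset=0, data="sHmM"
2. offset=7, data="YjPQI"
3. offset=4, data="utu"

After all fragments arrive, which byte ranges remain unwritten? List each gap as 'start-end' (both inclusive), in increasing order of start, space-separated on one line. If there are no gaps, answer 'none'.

Fragment 1: offset=0 len=4
Fragment 2: offset=7 len=5
Fragment 3: offset=4 len=3
Gaps: 12-12

Answer: 12-12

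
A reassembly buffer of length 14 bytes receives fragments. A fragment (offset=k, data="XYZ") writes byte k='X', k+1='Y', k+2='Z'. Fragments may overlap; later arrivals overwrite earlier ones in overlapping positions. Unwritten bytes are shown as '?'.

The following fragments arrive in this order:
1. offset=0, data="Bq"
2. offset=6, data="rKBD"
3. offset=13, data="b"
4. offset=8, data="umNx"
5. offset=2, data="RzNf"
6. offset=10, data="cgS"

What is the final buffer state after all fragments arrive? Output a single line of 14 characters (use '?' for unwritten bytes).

Fragment 1: offset=0 data="Bq" -> buffer=Bq????????????
Fragment 2: offset=6 data="rKBD" -> buffer=Bq????rKBD????
Fragment 3: offset=13 data="b" -> buffer=Bq????rKBD???b
Fragment 4: offset=8 data="umNx" -> buffer=Bq????rKumNx?b
Fragment 5: offset=2 data="RzNf" -> buffer=BqRzNfrKumNx?b
Fragment 6: offset=10 data="cgS" -> buffer=BqRzNfrKumcgSb

Answer: BqRzNfrKumcgSb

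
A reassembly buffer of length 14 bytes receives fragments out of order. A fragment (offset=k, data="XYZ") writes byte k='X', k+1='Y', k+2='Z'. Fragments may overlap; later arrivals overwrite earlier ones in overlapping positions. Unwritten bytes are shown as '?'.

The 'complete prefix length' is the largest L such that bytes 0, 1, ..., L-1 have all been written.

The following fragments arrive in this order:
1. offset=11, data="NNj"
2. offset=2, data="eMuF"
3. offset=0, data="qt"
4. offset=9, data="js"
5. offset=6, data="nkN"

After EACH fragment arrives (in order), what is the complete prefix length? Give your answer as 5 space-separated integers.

Fragment 1: offset=11 data="NNj" -> buffer=???????????NNj -> prefix_len=0
Fragment 2: offset=2 data="eMuF" -> buffer=??eMuF?????NNj -> prefix_len=0
Fragment 3: offset=0 data="qt" -> buffer=qteMuF?????NNj -> prefix_len=6
Fragment 4: offset=9 data="js" -> buffer=qteMuF???jsNNj -> prefix_len=6
Fragment 5: offset=6 data="nkN" -> buffer=qteMuFnkNjsNNj -> prefix_len=14

Answer: 0 0 6 6 14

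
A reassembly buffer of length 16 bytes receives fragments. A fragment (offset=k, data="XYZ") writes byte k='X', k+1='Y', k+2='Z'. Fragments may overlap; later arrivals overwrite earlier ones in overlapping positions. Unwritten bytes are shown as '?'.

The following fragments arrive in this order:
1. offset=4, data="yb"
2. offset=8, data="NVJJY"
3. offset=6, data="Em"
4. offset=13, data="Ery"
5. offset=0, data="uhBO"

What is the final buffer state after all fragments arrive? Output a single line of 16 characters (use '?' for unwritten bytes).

Fragment 1: offset=4 data="yb" -> buffer=????yb??????????
Fragment 2: offset=8 data="NVJJY" -> buffer=????yb??NVJJY???
Fragment 3: offset=6 data="Em" -> buffer=????ybEmNVJJY???
Fragment 4: offset=13 data="Ery" -> buffer=????ybEmNVJJYEry
Fragment 5: offset=0 data="uhBO" -> buffer=uhBOybEmNVJJYEry

Answer: uhBOybEmNVJJYEry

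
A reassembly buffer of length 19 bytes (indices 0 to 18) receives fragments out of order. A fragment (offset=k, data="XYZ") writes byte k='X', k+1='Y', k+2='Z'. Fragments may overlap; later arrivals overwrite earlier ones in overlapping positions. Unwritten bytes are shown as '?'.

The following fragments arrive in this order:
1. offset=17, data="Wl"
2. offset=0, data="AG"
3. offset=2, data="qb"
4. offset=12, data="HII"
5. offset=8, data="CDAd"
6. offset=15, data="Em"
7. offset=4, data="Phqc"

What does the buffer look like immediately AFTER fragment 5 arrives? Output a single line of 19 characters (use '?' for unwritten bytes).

Answer: AGqb????CDAdHII??Wl

Derivation:
Fragment 1: offset=17 data="Wl" -> buffer=?????????????????Wl
Fragment 2: offset=0 data="AG" -> buffer=AG???????????????Wl
Fragment 3: offset=2 data="qb" -> buffer=AGqb?????????????Wl
Fragment 4: offset=12 data="HII" -> buffer=AGqb????????HII??Wl
Fragment 5: offset=8 data="CDAd" -> buffer=AGqb????CDAdHII??Wl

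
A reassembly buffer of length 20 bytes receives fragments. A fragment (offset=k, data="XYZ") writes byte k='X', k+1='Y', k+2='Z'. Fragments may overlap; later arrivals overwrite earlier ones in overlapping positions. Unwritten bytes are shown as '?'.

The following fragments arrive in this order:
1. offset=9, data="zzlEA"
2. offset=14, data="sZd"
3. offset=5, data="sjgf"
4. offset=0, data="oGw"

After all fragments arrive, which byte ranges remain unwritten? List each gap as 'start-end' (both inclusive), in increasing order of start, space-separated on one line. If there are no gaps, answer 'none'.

Fragment 1: offset=9 len=5
Fragment 2: offset=14 len=3
Fragment 3: offset=5 len=4
Fragment 4: offset=0 len=3
Gaps: 3-4 17-19

Answer: 3-4 17-19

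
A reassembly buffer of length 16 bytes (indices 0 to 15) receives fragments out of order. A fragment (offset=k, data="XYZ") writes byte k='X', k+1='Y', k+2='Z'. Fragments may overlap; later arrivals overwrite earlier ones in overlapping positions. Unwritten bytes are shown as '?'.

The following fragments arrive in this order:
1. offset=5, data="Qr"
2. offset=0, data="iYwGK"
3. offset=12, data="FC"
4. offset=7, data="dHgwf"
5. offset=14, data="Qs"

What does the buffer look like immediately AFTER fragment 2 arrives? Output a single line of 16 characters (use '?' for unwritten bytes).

Answer: iYwGKQr?????????

Derivation:
Fragment 1: offset=5 data="Qr" -> buffer=?????Qr?????????
Fragment 2: offset=0 data="iYwGK" -> buffer=iYwGKQr?????????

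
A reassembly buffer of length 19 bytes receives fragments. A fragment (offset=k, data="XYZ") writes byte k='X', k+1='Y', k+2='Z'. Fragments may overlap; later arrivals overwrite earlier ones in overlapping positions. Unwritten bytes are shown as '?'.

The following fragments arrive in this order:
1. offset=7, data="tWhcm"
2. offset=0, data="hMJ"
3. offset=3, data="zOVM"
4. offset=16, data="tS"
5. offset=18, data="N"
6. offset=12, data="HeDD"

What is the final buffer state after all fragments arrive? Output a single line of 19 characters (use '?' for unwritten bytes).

Fragment 1: offset=7 data="tWhcm" -> buffer=???????tWhcm???????
Fragment 2: offset=0 data="hMJ" -> buffer=hMJ????tWhcm???????
Fragment 3: offset=3 data="zOVM" -> buffer=hMJzOVMtWhcm???????
Fragment 4: offset=16 data="tS" -> buffer=hMJzOVMtWhcm????tS?
Fragment 5: offset=18 data="N" -> buffer=hMJzOVMtWhcm????tSN
Fragment 6: offset=12 data="HeDD" -> buffer=hMJzOVMtWhcmHeDDtSN

Answer: hMJzOVMtWhcmHeDDtSN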